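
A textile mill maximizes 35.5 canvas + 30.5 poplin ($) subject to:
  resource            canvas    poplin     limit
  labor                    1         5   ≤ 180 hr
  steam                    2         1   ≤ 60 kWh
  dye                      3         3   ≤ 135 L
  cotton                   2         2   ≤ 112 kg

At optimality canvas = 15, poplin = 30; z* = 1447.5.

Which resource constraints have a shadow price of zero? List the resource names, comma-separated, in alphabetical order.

cotton, labor

labor: 165/180 (slack 15)
steam: 60/60 (binding)
dye: 135/135 (binding)
cotton: 90/112 (slack 22)
By complementary slackness, a constraint with positive slack has shadow price 0 → cotton, labor.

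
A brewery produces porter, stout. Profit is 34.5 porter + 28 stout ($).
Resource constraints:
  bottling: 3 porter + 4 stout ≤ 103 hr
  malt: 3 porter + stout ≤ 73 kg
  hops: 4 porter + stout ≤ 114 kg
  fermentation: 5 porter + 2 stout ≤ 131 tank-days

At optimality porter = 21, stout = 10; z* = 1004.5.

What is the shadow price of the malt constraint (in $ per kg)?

Binding: bottling and malt. Non-binding: hops (20 unused), fermentation (6 unused).
By complementary slackness, y = 0 for the non-binding constraints.
From A_Bᵀ y = c: 3·y_bottling + 3·y_malt = 34.5; 4·y_bottling + 1·y_malt = 28.
This yields shadow prices y_bottling = 5.5, y_malt = 6.
Shadow price of malt = 6.

6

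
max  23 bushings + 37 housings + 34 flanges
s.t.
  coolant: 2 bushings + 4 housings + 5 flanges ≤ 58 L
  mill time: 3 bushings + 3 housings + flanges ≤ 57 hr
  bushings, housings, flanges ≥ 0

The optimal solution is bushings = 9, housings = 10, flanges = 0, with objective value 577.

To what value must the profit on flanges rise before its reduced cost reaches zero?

Both coolant and mill time are binding at x*.
The binding rows give the dual system: 2·y_coolant + 3·y_mill time = 23 and 4·y_coolant + 3·y_mill time = 37.
→ y_coolant = 7 and y_mill time = 3.
flanges enters the basis when its profit ≥ yᵀa₃ = 7·5 + 3·1 = 38.

38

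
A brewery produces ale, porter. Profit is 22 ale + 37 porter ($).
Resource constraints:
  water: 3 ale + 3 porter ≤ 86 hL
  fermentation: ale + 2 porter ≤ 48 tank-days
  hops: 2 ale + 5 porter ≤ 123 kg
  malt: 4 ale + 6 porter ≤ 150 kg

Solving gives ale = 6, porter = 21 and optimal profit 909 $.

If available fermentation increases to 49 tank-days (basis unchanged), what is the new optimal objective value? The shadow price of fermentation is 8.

917

Δb = 1, so new z* = 909 + (8)·(1) = 909 + 8 = 917.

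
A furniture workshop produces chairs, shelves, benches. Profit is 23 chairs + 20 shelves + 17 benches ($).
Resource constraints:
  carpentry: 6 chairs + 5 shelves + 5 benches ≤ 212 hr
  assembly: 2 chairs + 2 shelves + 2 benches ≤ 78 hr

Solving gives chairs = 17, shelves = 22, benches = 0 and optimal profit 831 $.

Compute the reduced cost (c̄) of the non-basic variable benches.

At the optimum: carpentry uses 212 of 212 (binding); assembly uses 78 of 78 (binding).
The binding rows give the dual system: 6·y_carpentry + 2·y_assembly = 23 and 5·y_carpentry + 2·y_assembly = 20.
→ y_carpentry = 3 and y_assembly = 2.5.
Reduced cost of benches: c₃ − yᵀa₃ = 17 − (3·5 + 2.5·2) = 17 − 20 = -3.

-3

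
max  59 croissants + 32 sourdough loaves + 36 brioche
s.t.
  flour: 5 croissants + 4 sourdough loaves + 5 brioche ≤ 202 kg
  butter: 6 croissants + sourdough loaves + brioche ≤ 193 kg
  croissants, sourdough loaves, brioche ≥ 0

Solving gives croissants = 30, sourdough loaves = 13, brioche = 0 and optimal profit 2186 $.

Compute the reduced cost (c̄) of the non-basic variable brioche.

-3

Check each constraint at x*: flour 202/202 (tight); butter 193/193 (tight).
From A_Bᵀ y = c: 5·y_flour + 6·y_butter = 59; 4·y_flour + 1·y_butter = 32.
Solving: y_flour = 7, y_butter = 4.
Reduced cost of brioche: c₃ − yᵀa₃ = 36 − (7·5 + 4·1) = 36 − 39 = -3.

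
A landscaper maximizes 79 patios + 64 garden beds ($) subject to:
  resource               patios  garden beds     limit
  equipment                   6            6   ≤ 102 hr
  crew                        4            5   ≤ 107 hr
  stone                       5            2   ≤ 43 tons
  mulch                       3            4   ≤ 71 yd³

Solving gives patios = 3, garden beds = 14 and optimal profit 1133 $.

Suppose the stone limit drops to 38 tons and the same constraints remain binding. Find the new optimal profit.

Check each constraint at x*: equipment 102/102 (tight); crew 82/107 (slack 25); stone 43/43 (tight); mulch 65/71 (slack 6).
Since crew, mulch are not tight, their duals are 0.
From A_Bᵀ y = c: 6·y_equipment + 5·y_stone = 79; 6·y_equipment + 2·y_stone = 64.
Solving: y_equipment = 9, y_stone = 5.
Δz = y_stone·Δb = 5 × (-5) = -25, so new z* = 1133 − 25 = 1108.

1108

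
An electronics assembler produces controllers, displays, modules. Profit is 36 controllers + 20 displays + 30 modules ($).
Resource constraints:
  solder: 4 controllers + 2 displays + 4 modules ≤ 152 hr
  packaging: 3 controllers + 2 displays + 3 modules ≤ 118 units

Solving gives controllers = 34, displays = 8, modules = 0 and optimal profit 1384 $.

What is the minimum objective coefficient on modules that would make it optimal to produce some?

Check each constraint at x*: solder 152/152 (tight); packaging 118/118 (tight).
Dual feasibility on the basic columns requires 4·y_solder + 3·y_packaging = 36, 2·y_solder + 2·y_packaging = 20.
This yields shadow prices y_solder = 6, y_packaging = 4.
modules enters the basis when its profit ≥ yᵀa₃ = 6·4 + 4·3 = 36.

36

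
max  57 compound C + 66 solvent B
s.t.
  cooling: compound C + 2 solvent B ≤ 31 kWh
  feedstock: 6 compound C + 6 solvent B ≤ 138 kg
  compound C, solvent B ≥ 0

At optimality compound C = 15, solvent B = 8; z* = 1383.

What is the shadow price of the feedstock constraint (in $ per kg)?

Both cooling and feedstock are binding at x*.
The binding rows give the dual system: 1·y_cooling + 6·y_feedstock = 57 and 2·y_cooling + 6·y_feedstock = 66.
→ y_cooling = 9 and y_feedstock = 8.
Shadow price of feedstock = 8.

8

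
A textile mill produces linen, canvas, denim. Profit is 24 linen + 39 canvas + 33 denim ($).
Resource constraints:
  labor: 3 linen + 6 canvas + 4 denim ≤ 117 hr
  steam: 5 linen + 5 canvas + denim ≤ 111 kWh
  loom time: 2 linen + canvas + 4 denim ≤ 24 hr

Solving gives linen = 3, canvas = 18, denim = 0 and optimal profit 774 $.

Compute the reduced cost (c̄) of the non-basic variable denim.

At the optimum: labor uses 117 of 117 (binding); steam uses 105 of 111 (slack = 6); loom time uses 24 of 24 (binding).
Slack constraints have shadow price 0 (complementary slackness).
From A_Bᵀ y = c: 3·y_labor + 2·y_loom time = 24; 6·y_labor + 1·y_loom time = 39.
This yields shadow prices y_labor = 6, y_loom time = 3.
Reduced cost of denim: c₃ − yᵀa₃ = 33 − (6·4 + 3·4) = 33 − 36 = -3.

-3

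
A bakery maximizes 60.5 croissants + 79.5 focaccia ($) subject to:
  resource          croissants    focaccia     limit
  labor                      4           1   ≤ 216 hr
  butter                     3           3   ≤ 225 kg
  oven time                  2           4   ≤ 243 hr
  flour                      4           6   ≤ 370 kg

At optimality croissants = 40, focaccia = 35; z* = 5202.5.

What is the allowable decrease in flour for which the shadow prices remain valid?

Binding constraints: butter, flour. The basis is B = [[3,3],[4,6]] with det 6.
Per unit decrease in flour, x* moves by d = (0.5, -0.5).
The basis stays optimal until labor becomes binding; allowable decrease = 14 kg.

14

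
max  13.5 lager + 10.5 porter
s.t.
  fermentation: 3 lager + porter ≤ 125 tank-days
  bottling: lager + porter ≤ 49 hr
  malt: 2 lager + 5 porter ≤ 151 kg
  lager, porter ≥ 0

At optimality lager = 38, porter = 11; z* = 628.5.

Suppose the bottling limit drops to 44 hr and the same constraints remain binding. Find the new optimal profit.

Check each constraint at x*: fermentation 125/125 (tight); bottling 49/49 (tight); malt 131/151 (slack 20).
Since malt is not tight, its dual is 0.
From A_Bᵀ y = c: 3·y_fermentation + 1·y_bottling = 13.5; 1·y_fermentation + 1·y_bottling = 10.5.
Solving: y_fermentation = 1.5, y_bottling = 9.
Δz = y_bottling·Δb = 9 × (-5) = -45, so new z* = 628.5 − 45 = 583.5.

583.5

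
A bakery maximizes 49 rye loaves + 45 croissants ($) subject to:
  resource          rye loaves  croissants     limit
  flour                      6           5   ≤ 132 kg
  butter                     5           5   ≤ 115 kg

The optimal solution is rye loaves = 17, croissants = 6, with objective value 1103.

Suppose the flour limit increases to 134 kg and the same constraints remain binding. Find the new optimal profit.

Both flour and butter are binding at x*.
The binding rows give the dual system: 6·y_flour + 5·y_butter = 49 and 5·y_flour + 5·y_butter = 45.
→ y_flour = 4 and y_butter = 5.
Δz = y_flour·Δb = 4 × (2) = 8, so new z* = 1103 + 8 = 1111.

1111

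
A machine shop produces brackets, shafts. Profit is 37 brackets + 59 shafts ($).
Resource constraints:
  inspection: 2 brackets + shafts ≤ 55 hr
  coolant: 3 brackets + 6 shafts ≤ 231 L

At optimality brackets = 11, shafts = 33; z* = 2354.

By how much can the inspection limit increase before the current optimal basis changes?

Binding constraints: inspection, coolant. The basis is B = [[2,1],[3,6]] with det 9.
Per unit increase in inspection, x* moves by d = (0.6667, -0.3333).
The basis stays optimal until shafts reaches 0; allowable increase = 99 hr.

99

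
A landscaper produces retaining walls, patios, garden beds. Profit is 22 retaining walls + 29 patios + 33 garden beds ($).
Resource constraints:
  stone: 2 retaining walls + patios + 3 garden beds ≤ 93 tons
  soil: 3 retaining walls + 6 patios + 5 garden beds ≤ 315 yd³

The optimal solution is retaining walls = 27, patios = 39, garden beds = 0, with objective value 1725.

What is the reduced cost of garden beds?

Both stone and soil are binding at x*.
The binding rows give the dual system: 2·y_stone + 3·y_soil = 22 and 1·y_stone + 6·y_soil = 29.
→ y_stone = 5 and y_soil = 4.
Reduced cost of garden beds: c₃ − yᵀa₃ = 33 − (5·3 + 4·5) = 33 − 35 = -2.

-2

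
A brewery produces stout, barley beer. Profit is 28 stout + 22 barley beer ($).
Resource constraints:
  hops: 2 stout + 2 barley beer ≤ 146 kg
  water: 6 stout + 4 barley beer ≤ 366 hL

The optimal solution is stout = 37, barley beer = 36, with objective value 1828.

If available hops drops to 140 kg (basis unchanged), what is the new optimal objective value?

1798

At the optimum: hops uses 146 of 146 (binding); water uses 366 of 366 (binding).
The binding rows give the dual system: 2·y_hops + 6·y_water = 28 and 2·y_hops + 4·y_water = 22.
This yields shadow prices y_hops = 5, y_water = 3.
Δz = y_hops·Δb = 5 × (-6) = -30, so new z* = 1828 − 30 = 1798.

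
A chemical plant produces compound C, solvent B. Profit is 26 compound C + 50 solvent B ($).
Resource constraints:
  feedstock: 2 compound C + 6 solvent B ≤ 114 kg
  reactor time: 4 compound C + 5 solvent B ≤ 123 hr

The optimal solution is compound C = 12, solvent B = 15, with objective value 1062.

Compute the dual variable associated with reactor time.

Both feedstock and reactor time are binding at x*.
From A_Bᵀ y = c: 2·y_feedstock + 4·y_reactor time = 26; 6·y_feedstock + 5·y_reactor time = 50.
→ y_feedstock = 5 and y_reactor time = 4.
Shadow price of reactor time = 4.

4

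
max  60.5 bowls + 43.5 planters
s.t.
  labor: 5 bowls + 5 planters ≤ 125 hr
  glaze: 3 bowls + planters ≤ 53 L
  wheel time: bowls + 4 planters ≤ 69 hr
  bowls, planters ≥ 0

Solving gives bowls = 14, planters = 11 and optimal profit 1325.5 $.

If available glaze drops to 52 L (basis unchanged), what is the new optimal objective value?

1317

Check each constraint at x*: labor 125/125 (tight); glaze 53/53 (tight); wheel time 58/69 (slack 11).
By complementary slackness, y = 0 for the non-binding constraint.
From A_Bᵀ y = c: 5·y_labor + 3·y_glaze = 60.5; 5·y_labor + 1·y_glaze = 43.5.
Solving: y_labor = 7, y_glaze = 8.5.
Δz = y_glaze·Δb = 8.5 × (-1) = -8.5, so new z* = 1325.5 − 8.5 = 1317.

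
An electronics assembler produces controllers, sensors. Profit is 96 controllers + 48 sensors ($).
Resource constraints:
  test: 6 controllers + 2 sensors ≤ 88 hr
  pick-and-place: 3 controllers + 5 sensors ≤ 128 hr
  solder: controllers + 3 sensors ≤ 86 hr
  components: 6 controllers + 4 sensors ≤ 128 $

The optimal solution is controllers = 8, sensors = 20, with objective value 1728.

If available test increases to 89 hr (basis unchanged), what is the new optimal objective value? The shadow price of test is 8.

1736

Δb = 1, so new z* = 1728 + (8)·(1) = 1728 + 8 = 1736.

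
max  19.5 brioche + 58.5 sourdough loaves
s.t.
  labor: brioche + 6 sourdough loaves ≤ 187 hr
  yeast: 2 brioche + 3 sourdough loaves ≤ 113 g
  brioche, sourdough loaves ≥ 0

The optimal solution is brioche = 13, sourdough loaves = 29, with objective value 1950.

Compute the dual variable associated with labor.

6.5

Both labor and yeast are binding at x*.
From A_Bᵀ y = c: 1·y_labor + 2·y_yeast = 19.5; 6·y_labor + 3·y_yeast = 58.5.
→ y_labor = 6.5 and y_yeast = 6.5.
Shadow price of labor = 6.5.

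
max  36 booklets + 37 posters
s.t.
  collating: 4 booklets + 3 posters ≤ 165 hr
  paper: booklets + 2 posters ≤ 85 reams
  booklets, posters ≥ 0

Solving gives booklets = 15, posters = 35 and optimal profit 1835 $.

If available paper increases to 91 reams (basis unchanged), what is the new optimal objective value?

1883

At the optimum: collating uses 165 of 165 (binding); paper uses 85 of 85 (binding).
Dual feasibility on the basic columns requires 4·y_collating + 1·y_paper = 36, 3·y_collating + 2·y_paper = 37.
Solving: y_collating = 7, y_paper = 8.
Δz = y_paper·Δb = 8 × (6) = 48, so new z* = 1835 + 48 = 1883.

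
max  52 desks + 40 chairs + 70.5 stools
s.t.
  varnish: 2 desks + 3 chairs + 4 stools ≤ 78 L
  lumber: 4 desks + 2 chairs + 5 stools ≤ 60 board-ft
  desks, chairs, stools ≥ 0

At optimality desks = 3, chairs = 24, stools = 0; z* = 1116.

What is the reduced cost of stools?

-5

Both varnish and lumber are binding at x*.
Dual feasibility on the basic columns requires 2·y_varnish + 4·y_lumber = 52, 3·y_varnish + 2·y_lumber = 40.
This yields shadow prices y_varnish = 7, y_lumber = 9.5.
Reduced cost of stools: c₃ − yᵀa₃ = 70.5 − (7·4 + 9.5·5) = 70.5 − 75.5 = -5.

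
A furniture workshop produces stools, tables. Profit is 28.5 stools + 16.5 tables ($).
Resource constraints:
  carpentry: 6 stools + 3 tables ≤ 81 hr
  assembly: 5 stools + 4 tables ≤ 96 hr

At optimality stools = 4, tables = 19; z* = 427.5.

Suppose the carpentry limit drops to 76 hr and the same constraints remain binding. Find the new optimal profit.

410

Check each constraint at x*: carpentry 81/81 (tight); assembly 96/96 (tight).
The binding rows give the dual system: 6·y_carpentry + 5·y_assembly = 28.5 and 3·y_carpentry + 4·y_assembly = 16.5.
This yields shadow prices y_carpentry = 3.5, y_assembly = 1.5.
Δz = y_carpentry·Δb = 3.5 × (-5) = -17.5, so new z* = 427.5 − 17.5 = 410.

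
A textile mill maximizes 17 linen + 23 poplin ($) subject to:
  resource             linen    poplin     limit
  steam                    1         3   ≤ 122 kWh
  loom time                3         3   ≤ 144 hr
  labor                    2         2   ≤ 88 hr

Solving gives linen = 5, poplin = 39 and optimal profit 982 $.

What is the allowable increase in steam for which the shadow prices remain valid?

10

Binding constraints: steam, labor. The basis is B = [[1,3],[2,2]] with det -4.
Per unit increase in steam, x* moves by d = (-0.5, 0.5).
The basis stays optimal until linen reaches 0; allowable increase = 10 kWh.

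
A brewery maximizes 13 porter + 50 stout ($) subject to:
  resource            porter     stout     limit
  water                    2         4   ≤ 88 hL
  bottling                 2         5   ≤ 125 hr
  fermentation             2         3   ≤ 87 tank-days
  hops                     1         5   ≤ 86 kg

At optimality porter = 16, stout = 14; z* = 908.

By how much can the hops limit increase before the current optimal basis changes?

24

Binding constraints: water, hops. The basis is B = [[2,4],[1,5]] with det 6.
Per unit increase in hops, x* moves by d = (-0.6667, 0.3333).
The basis stays optimal until porter reaches 0; allowable increase = 24 kg.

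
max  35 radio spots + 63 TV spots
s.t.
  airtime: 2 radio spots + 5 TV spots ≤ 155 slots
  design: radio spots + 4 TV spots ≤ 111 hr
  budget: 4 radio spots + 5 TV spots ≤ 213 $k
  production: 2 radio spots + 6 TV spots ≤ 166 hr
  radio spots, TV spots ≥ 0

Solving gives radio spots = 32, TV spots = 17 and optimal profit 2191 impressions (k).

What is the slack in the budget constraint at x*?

0

budget used = 4·32 + 5·17 = 213; slack = 213 − 213 = 0.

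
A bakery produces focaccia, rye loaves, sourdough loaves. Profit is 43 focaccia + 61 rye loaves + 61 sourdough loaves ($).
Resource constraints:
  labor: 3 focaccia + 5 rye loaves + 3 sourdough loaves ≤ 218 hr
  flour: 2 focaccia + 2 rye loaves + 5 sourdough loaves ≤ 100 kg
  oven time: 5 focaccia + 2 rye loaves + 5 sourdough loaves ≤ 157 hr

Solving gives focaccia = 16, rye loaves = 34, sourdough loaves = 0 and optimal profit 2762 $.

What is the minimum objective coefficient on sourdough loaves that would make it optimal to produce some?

67

Binding: labor and flour. Non-binding: oven time (9 unused).
By complementary slackness, y = 0 for the non-binding constraint.
From A_Bᵀ y = c: 3·y_labor + 2·y_flour = 43; 5·y_labor + 2·y_flour = 61.
→ y_labor = 9 and y_flour = 8.
sourdough loaves enters the basis when its profit ≥ yᵀa₃ = 9·3 + 8·5 = 67.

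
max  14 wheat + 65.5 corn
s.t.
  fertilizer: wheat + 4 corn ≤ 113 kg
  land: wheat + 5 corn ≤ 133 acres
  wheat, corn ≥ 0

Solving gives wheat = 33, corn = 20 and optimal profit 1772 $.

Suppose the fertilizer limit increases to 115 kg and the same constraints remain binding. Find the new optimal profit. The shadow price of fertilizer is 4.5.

1781

Δb = 2, so new z* = 1772 + (4.5)·(2) = 1772 + 9 = 1781.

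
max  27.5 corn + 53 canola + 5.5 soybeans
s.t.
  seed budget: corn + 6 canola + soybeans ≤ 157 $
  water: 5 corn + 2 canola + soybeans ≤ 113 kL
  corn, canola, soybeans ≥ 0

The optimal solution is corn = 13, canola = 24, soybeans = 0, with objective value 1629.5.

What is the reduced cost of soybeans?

Check each constraint at x*: seed budget 157/157 (tight); water 113/113 (tight).
Dual feasibility on the basic columns requires 1·y_seed budget + 5·y_water = 27.5, 6·y_seed budget + 2·y_water = 53.
This yields shadow prices y_seed budget = 7.5, y_water = 4.
Reduced cost of soybeans: c₃ − yᵀa₃ = 5.5 − (7.5·1 + 4·1) = 5.5 − 11.5 = -6.

-6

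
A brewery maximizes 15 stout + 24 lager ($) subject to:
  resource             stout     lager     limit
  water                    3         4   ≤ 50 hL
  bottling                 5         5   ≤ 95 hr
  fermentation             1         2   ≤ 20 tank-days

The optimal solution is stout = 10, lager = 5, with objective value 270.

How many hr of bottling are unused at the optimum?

bottling used = 5·10 + 5·5 = 75; slack = 95 − 75 = 20.

20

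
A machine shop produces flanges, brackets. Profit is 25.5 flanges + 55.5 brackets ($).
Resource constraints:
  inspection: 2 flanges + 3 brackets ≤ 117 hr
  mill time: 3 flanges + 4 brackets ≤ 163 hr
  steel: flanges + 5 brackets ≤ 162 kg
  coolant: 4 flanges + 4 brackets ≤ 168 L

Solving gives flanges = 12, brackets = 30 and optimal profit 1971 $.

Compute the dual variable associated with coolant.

4.5

Check each constraint at x*: inspection 114/117 (slack 3); mill time 156/163 (slack 7); steel 162/162 (tight); coolant 168/168 (tight).
Slack constraints have shadow price 0 (complementary slackness).
The binding rows give the dual system: 1·y_steel + 4·y_coolant = 25.5 and 5·y_steel + 4·y_coolant = 55.5.
Solving: y_steel = 7.5, y_coolant = 4.5.
Shadow price of coolant = 4.5.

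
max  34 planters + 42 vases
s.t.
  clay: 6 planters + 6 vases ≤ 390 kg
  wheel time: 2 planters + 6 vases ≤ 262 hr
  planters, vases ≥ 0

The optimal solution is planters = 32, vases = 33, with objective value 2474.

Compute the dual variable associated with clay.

5

Check each constraint at x*: clay 390/390 (tight); wheel time 262/262 (tight).
The binding rows give the dual system: 6·y_clay + 2·y_wheel time = 34 and 6·y_clay + 6·y_wheel time = 42.
Solving: y_clay = 5, y_wheel time = 2.
Shadow price of clay = 5.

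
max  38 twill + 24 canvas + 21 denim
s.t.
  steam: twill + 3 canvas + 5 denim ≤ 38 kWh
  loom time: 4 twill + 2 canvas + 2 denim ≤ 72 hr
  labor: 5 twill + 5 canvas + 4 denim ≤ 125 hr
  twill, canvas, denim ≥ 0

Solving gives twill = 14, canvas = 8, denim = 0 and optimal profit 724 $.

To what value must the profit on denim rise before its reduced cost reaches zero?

28

Binding: steam and loom time. Non-binding: labor (15 unused).
Slack constraints have shadow price 0 (complementary slackness).
The binding rows give the dual system: 1·y_steam + 4·y_loom time = 38 and 3·y_steam + 2·y_loom time = 24.
This yields shadow prices y_steam = 2, y_loom time = 9.
denim enters the basis when its profit ≥ yᵀa₃ = 2·5 + 9·2 = 28.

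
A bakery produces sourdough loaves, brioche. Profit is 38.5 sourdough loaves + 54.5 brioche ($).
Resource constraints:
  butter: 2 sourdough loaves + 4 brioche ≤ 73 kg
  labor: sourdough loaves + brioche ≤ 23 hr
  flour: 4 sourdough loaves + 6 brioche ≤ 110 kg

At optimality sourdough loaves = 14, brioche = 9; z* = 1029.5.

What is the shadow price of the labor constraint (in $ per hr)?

Check each constraint at x*: butter 64/73 (slack 9); labor 23/23 (tight); flour 110/110 (tight).
By complementary slackness, y = 0 for the non-binding constraint.
From A_Bᵀ y = c: 1·y_labor + 4·y_flour = 38.5; 1·y_labor + 6·y_flour = 54.5.
→ y_labor = 6.5 and y_flour = 8.
Shadow price of labor = 6.5.

6.5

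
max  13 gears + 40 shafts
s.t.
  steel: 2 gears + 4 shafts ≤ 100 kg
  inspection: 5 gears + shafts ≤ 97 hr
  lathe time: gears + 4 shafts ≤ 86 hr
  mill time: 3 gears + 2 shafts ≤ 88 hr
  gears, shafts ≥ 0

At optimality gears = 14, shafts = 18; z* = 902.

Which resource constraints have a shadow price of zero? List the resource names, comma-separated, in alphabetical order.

inspection, mill time

steel: 100/100 (binding)
inspection: 88/97 (slack 9)
lathe time: 86/86 (binding)
mill time: 78/88 (slack 10)
By complementary slackness, a constraint with positive slack has shadow price 0 → inspection, mill time.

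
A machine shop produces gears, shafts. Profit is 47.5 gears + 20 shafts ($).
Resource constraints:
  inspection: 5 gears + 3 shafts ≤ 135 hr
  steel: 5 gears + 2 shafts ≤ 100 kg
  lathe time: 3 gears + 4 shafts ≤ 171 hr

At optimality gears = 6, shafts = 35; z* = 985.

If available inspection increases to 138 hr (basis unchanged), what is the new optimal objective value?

988

At the optimum: inspection uses 135 of 135 (binding); steel uses 100 of 100 (binding); lathe time uses 158 of 171 (slack = 13).
By complementary slackness, y = 0 for the non-binding constraint.
Dual feasibility on the basic columns requires 5·y_inspection + 5·y_steel = 47.5, 3·y_inspection + 2·y_steel = 20.
Solving: y_inspection = 1, y_steel = 8.5.
Δz = y_inspection·Δb = 1 × (3) = 3, so new z* = 985 + 3 = 988.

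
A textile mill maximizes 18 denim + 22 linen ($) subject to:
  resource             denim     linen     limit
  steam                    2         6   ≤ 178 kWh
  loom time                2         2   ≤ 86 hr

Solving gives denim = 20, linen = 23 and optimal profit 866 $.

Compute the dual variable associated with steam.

1

Check each constraint at x*: steam 178/178 (tight); loom time 86/86 (tight).
Dual feasibility on the basic columns requires 2·y_steam + 2·y_loom time = 18, 6·y_steam + 2·y_loom time = 22.
This yields shadow prices y_steam = 1, y_loom time = 8.
Shadow price of steam = 1.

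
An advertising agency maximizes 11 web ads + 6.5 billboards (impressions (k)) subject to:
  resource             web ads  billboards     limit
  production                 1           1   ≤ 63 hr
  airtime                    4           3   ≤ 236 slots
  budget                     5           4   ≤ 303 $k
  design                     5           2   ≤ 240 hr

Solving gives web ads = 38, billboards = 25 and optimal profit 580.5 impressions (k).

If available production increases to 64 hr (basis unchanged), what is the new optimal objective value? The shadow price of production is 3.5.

584

Δb = 1, so new z* = 580.5 + (3.5)·(1) = 580.5 + 3.5 = 584.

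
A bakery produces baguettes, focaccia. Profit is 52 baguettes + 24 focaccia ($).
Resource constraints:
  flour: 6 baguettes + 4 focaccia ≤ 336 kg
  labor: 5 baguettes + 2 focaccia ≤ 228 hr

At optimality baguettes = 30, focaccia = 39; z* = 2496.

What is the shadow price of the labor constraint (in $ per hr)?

8

Check each constraint at x*: flour 336/336 (tight); labor 228/228 (tight).
From A_Bᵀ y = c: 6·y_flour + 5·y_labor = 52; 4·y_flour + 2·y_labor = 24.
→ y_flour = 2 and y_labor = 8.
Shadow price of labor = 8.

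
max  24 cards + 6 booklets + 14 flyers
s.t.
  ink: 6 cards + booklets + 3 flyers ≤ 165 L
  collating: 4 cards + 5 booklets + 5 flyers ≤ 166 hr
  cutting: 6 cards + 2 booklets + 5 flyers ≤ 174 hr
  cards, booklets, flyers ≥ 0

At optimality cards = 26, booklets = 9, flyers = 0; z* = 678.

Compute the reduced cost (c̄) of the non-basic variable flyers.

At the optimum: ink uses 165 of 165 (binding); collating uses 149 of 166 (slack = 17); cutting uses 174 of 174 (binding).
By complementary slackness, y = 0 for the non-binding constraint.
Dual feasibility on the basic columns requires 6·y_ink + 6·y_cutting = 24, 1·y_ink + 2·y_cutting = 6.
Solving: y_ink = 2, y_cutting = 2.
Reduced cost of flyers: c₃ − yᵀa₃ = 14 − (2·3 + 2·5) = 14 − 16 = -2.

-2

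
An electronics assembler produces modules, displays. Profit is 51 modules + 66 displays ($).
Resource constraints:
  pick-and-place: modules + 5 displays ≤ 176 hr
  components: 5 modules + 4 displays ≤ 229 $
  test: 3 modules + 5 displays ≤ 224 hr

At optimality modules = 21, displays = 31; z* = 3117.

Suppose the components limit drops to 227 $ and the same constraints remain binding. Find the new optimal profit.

3099

Check each constraint at x*: pick-and-place 176/176 (tight); components 229/229 (tight); test 218/224 (slack 6).
Since test is not tight, its dual is 0.
The binding rows give the dual system: 1·y_pick-and-place + 5·y_components = 51 and 5·y_pick-and-place + 4·y_components = 66.
This yields shadow prices y_pick-and-place = 6, y_components = 9.
Δz = y_components·Δb = 9 × (-2) = -18, so new z* = 3117 − 18 = 3099.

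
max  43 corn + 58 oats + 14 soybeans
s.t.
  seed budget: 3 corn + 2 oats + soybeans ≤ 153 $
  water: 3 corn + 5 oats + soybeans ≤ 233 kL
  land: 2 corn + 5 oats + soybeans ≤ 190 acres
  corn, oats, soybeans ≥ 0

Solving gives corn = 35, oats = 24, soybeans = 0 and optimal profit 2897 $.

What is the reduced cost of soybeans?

At the optimum: seed budget uses 153 of 153 (binding); water uses 225 of 233 (slack = 8); land uses 190 of 190 (binding).
Since water is not tight, its dual is 0.
From A_Bᵀ y = c: 3·y_seed budget + 2·y_land = 43; 2·y_seed budget + 5·y_land = 58.
This yields shadow prices y_seed budget = 9, y_land = 8.
Reduced cost of soybeans: c₃ − yᵀa₃ = 14 − (9·1 + 8·1) = 14 − 17 = -3.

-3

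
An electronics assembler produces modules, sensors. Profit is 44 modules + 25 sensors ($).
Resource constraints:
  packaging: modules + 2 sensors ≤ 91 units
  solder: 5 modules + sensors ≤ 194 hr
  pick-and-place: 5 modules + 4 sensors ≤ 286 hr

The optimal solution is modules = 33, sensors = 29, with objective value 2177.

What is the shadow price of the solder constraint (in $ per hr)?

7

Binding: packaging and solder. Non-binding: pick-and-place (5 unused).
Slack constraints have shadow price 0 (complementary slackness).
The binding rows give the dual system: 1·y_packaging + 5·y_solder = 44 and 2·y_packaging + 1·y_solder = 25.
Solving: y_packaging = 9, y_solder = 7.
Shadow price of solder = 7.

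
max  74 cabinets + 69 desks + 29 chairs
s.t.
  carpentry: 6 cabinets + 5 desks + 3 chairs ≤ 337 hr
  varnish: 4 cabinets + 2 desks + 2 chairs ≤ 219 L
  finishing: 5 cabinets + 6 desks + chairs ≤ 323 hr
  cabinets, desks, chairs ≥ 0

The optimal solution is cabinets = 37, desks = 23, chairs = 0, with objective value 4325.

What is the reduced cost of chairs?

Binding: carpentry and finishing. Non-binding: varnish (25 unused).
Since varnish is not tight, its dual is 0.
From A_Bᵀ y = c: 6·y_carpentry + 5·y_finishing = 74; 5·y_carpentry + 6·y_finishing = 69.
Solving: y_carpentry = 9, y_finishing = 4.
Reduced cost of chairs: c₃ − yᵀa₃ = 29 − (9·3 + 4·1) = 29 − 31 = -2.

-2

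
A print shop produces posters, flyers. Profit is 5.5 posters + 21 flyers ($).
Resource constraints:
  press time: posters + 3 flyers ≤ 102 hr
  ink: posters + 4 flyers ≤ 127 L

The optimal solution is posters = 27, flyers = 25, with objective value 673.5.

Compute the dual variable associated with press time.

Check each constraint at x*: press time 102/102 (tight); ink 127/127 (tight).
From A_Bᵀ y = c: 1·y_press time + 1·y_ink = 5.5; 3·y_press time + 4·y_ink = 21.
This yields shadow prices y_press time = 1, y_ink = 4.5.
Shadow price of press time = 1.

1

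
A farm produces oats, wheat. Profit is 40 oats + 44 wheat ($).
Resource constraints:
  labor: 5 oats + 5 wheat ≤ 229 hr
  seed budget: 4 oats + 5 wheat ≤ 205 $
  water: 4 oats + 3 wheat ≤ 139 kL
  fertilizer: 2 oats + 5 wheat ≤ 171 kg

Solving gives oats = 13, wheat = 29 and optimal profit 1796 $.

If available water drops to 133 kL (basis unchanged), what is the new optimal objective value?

Binding: water and fertilizer. Non-binding: labor (19 unused), seed budget (8 unused).
Since labor, seed budget are not tight, their duals are 0.
From A_Bᵀ y = c: 4·y_water + 2·y_fertilizer = 40; 3·y_water + 5·y_fertilizer = 44.
Solving: y_water = 8, y_fertilizer = 4.
Δz = y_water·Δb = 8 × (-6) = -48, so new z* = 1796 − 48 = 1748.

1748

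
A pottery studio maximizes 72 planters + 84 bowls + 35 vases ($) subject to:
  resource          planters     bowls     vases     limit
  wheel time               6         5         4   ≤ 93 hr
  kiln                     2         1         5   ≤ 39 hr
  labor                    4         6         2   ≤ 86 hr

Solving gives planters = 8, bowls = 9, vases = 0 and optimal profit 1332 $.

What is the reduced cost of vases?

-7

Check each constraint at x*: wheel time 93/93 (tight); kiln 25/39 (slack 14); labor 86/86 (tight).
By complementary slackness, y = 0 for the non-binding constraint.
Dual feasibility on the basic columns requires 6·y_wheel time + 4·y_labor = 72, 5·y_wheel time + 6·y_labor = 84.
→ y_wheel time = 6 and y_labor = 9.
Reduced cost of vases: c₃ − yᵀa₃ = 35 − (6·4 + 9·2) = 35 − 42 = -7.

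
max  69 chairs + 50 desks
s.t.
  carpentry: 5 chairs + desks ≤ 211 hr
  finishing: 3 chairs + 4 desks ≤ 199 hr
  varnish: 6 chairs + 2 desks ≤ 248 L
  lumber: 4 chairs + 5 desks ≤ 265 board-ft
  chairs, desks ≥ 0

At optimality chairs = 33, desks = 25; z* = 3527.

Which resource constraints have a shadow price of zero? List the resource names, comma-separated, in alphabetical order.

carpentry, lumber

carpentry: 190/211 (slack 21)
finishing: 199/199 (binding)
varnish: 248/248 (binding)
lumber: 257/265 (slack 8)
By complementary slackness, a constraint with positive slack has shadow price 0 → carpentry, lumber.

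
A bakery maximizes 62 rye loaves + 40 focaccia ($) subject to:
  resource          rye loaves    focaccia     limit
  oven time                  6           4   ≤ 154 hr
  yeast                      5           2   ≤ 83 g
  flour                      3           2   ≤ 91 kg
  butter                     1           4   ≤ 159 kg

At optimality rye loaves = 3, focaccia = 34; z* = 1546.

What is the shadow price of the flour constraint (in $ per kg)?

0

At the optimum: oven time uses 154 of 154 (binding); yeast uses 83 of 83 (binding); flour uses 77 of 91 (slack = 14); butter uses 139 of 159 (slack = 20).
By complementary slackness, y = 0 for the non-binding constraints.
Dual feasibility on the basic columns requires 6·y_oven time + 5·y_yeast = 62, 4·y_oven time + 2·y_yeast = 40.
Solving: y_oven time = 9.5, y_yeast = 1.
Shadow price of flour = 0.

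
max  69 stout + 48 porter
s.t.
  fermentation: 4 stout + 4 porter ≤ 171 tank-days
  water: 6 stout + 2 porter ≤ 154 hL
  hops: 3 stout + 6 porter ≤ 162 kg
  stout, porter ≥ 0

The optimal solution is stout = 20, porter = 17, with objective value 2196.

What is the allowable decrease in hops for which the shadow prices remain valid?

85

Binding constraints: water, hops. The basis is B = [[6,2],[3,6]] with det 30.
Per unit decrease in hops, x* moves by d = (0.0667, -0.2).
The basis stays optimal until porter reaches 0; allowable decrease = 85 kg.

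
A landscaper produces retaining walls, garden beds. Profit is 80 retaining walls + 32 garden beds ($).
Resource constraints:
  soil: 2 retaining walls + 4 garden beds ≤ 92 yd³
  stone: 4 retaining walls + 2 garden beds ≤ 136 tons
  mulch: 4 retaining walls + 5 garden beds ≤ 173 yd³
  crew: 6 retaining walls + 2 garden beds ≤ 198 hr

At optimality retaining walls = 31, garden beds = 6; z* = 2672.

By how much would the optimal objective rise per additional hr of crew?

Check each constraint at x*: soil 86/92 (slack 6); stone 136/136 (tight); mulch 154/173 (slack 19); crew 198/198 (tight).
By complementary slackness, y = 0 for the non-binding constraints.
From A_Bᵀ y = c: 4·y_stone + 6·y_crew = 80; 2·y_stone + 2·y_crew = 32.
→ y_stone = 8 and y_crew = 8.
Shadow price of crew = 8.

8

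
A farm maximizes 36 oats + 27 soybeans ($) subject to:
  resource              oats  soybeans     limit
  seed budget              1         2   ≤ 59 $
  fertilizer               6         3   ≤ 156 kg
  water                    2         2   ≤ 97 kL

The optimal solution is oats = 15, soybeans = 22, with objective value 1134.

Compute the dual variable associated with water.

Check each constraint at x*: seed budget 59/59 (tight); fertilizer 156/156 (tight); water 74/97 (slack 23).
Since water is not tight, its dual is 0.
The binding rows give the dual system: 1·y_seed budget + 6·y_fertilizer = 36 and 2·y_seed budget + 3·y_fertilizer = 27.
Solving: y_seed budget = 6, y_fertilizer = 5.
Shadow price of water = 0.

0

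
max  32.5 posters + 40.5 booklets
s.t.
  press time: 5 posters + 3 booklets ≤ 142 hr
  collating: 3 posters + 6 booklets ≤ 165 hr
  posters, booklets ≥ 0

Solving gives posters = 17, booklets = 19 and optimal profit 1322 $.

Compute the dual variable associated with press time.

3.5

Check each constraint at x*: press time 142/142 (tight); collating 165/165 (tight).
The binding rows give the dual system: 5·y_press time + 3·y_collating = 32.5 and 3·y_press time + 6·y_collating = 40.5.
This yields shadow prices y_press time = 3.5, y_collating = 5.
Shadow price of press time = 3.5.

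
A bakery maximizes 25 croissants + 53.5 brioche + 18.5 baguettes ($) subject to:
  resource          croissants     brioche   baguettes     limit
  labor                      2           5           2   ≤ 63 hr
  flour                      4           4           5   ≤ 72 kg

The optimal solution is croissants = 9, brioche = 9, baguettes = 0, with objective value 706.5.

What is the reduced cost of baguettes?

Both labor and flour are binding at x*.
The binding rows give the dual system: 2·y_labor + 4·y_flour = 25 and 5·y_labor + 4·y_flour = 53.5.
→ y_labor = 9.5 and y_flour = 1.5.
Reduced cost of baguettes: c₃ − yᵀa₃ = 18.5 − (9.5·2 + 1.5·5) = 18.5 − 26.5 = -8.

-8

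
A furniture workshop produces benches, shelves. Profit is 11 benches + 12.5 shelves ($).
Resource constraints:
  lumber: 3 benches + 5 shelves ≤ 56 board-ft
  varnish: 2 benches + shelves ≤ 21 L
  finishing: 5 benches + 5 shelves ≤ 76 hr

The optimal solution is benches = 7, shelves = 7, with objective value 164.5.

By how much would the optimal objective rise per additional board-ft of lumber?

Check each constraint at x*: lumber 56/56 (tight); varnish 21/21 (tight); finishing 70/76 (slack 6).
Slack constraints have shadow price 0 (complementary slackness).
Dual feasibility on the basic columns requires 3·y_lumber + 2·y_varnish = 11, 5·y_lumber + 1·y_varnish = 12.5.
→ y_lumber = 2 and y_varnish = 2.5.
Shadow price of lumber = 2.

2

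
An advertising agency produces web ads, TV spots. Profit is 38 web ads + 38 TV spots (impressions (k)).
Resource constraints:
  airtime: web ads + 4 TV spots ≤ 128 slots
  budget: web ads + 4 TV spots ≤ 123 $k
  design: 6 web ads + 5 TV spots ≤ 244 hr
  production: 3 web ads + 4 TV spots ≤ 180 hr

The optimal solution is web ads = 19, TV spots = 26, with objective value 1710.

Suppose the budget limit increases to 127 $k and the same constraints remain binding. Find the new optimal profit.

At the optimum: airtime uses 123 of 128 (slack = 5); budget uses 123 of 123 (binding); design uses 244 of 244 (binding); production uses 161 of 180 (slack = 19).
By complementary slackness, y = 0 for the non-binding constraints.
From A_Bᵀ y = c: 1·y_budget + 6·y_design = 38; 4·y_budget + 5·y_design = 38.
Solving: y_budget = 2, y_design = 6.
Δz = y_budget·Δb = 2 × (4) = 8, so new z* = 1710 + 8 = 1718.

1718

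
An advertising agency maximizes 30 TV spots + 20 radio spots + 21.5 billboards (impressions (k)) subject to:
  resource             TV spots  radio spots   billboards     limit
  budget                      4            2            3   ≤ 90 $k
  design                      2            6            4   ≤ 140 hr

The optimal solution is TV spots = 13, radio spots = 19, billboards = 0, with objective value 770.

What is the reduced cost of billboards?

At the optimum: budget uses 90 of 90 (binding); design uses 140 of 140 (binding).
The binding rows give the dual system: 4·y_budget + 2·y_design = 30 and 2·y_budget + 6·y_design = 20.
This yields shadow prices y_budget = 7, y_design = 1.
Reduced cost of billboards: c₃ − yᵀa₃ = 21.5 − (7·3 + 1·4) = 21.5 − 25 = -3.5.

-3.5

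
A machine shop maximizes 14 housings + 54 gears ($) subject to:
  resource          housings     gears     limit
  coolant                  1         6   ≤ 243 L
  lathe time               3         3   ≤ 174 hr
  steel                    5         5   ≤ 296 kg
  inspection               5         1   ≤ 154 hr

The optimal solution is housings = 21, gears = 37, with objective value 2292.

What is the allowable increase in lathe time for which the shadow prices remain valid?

3.6

Binding constraints: coolant, lathe time. The basis is B = [[1,6],[3,3]] with det -15.
Per unit increase in lathe time, x* moves by d = (0.4, -0.0667).
The basis stays optimal until steel becomes binding; allowable increase = 3.6 hr.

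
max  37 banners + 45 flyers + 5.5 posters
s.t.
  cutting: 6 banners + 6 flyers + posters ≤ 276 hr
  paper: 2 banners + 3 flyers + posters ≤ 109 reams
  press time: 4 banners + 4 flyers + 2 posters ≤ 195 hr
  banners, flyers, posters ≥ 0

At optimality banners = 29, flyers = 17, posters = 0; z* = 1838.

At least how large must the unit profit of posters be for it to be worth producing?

Binding: cutting and paper. Non-binding: press time (11 unused).
Since press time is not tight, its dual is 0.
From A_Bᵀ y = c: 6·y_cutting + 2·y_paper = 37; 6·y_cutting + 3·y_paper = 45.
→ y_cutting = 3.5 and y_paper = 8.
posters enters the basis when its profit ≥ yᵀa₃ = 3.5·1 + 8·1 = 11.5.

11.5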